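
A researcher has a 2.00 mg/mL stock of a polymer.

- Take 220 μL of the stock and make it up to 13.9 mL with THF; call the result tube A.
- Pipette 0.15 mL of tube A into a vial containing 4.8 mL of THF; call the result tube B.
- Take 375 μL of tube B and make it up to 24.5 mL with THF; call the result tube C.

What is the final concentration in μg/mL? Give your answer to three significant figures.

0.0147 μg/mL

Step 1: 220 μL brought to 13.9 mL → factor 13900/220 = 63.182
Step 2: 0.15 mL + 4.8 mL = 4.95 mL total → factor 4.95/0.15 = 33
Step 3: 375 μL brought to 24.5 mL → factor 24500/375 = 65.333
Overall dilution factor = 63.182 × 33 × 65.333 = 1.3622 × 10^5
Final = 2.00 mg/mL / 1.3622 × 10^5 = 1.468 × 10^-5 mg/mL = 0.0147 μg/mL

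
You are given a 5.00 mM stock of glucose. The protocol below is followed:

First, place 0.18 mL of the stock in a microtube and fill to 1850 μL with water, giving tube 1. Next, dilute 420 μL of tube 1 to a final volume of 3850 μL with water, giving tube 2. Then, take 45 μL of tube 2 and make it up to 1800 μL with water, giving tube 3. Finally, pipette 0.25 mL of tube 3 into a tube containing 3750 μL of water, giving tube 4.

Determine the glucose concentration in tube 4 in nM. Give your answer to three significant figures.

82.9 nM

Step 1: 0.18 mL brought to 1850 μL → factor 1.85/0.18 = 10.278
Step 2: 420 μL brought to 3850 μL → factor 3850/420 = 9.1667
Step 3: 45 μL brought to 1800 μL → factor 1800/45 = 40
Step 4: 0.25 mL + 3750 μL = 4 mL total → factor 4/0.25 = 16
Overall dilution factor = 10.278 × 9.1667 × 40 × 16 = 60296
Final = 5.00 mM / 60296 = 8.292 × 10^-5 mM = 82.9 nM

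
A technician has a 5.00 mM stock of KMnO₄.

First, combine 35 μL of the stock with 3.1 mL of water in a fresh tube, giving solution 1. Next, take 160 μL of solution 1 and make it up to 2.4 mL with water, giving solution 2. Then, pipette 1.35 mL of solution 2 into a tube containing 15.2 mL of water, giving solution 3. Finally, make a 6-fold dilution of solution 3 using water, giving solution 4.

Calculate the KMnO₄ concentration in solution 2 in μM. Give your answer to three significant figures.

Step 1: 35 μL + 3.1 mL = 3135 μL total → factor 3135/35 = 89.571
Step 2: 160 μL brought to 2.4 mL → factor 2400/160 = 15
Dilution factor through solution 2 = 89.571 × 15 = 1343.6
[solution 2] = 5.00 mM / 1343.6 = 0.003721 mM = 3.72 μM

3.72 μM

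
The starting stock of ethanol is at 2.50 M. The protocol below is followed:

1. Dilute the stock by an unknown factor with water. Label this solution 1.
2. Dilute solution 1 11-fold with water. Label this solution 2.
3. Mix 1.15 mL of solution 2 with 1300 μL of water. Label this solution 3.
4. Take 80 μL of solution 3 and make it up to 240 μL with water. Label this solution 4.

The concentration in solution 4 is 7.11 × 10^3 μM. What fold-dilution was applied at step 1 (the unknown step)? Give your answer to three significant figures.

Step 1: unknown factor x
Step 2: 11-fold → factor 11
Step 3: 1.15 mL + 1300 μL = 2.45 mL total → factor 2.45/1.15 = 2.1304
Step 4: 80 μL brought to 240 μL → factor 240/80 = 3
Product of known-step factors = 70.304
Overall factor = 2.50 M / (7.11 × 10^3 μM) = 351.62
x = 351.62 / 70.304 = 5.00

5.00-fold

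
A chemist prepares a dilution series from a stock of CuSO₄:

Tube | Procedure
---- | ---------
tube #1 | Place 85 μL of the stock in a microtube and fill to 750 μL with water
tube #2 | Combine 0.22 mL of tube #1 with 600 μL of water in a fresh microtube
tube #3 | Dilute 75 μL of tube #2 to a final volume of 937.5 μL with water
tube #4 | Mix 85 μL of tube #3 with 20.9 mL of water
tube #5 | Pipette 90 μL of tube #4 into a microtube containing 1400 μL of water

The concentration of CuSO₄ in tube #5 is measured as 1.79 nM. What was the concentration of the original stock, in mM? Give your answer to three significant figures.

3.01 mM

Step 1: 85 μL brought to 750 μL → factor 750/85 = 8.8235
Step 2: 0.22 mL + 600 μL = 0.82 mL total → factor 0.82/0.22 = 3.7273
Step 3: 75 μL brought to 937.5 μL → factor 937.5/75 = 12.5
Step 4: 85 μL + 20.9 mL = 20985 μL total → factor 20985/85 = 246.88
Step 5: 90 μL + 1400 μL = 1490 μL total → factor 1490/90 = 16.556
Overall dilution factor = 8.8235 × 3.7273 × 12.5 × 246.88 × 16.556 = 1.6803 × 10^6
Stock = 1.79 nM × 1.6803 × 10^6 = 3.008 × 10^6 nM = 3.01 mM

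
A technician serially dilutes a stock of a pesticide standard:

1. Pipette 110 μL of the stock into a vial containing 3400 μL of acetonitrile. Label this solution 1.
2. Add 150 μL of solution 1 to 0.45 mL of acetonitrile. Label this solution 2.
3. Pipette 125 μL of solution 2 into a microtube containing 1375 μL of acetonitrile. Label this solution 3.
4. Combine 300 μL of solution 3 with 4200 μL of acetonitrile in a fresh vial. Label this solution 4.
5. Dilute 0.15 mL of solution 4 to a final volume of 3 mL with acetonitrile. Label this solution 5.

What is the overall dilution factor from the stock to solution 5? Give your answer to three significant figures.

4.59 × 10^5

Step 1: 110 μL + 3400 μL = 3510 μL total → factor 3510/110 = 31.909
Step 2: 150 μL + 0.45 mL = 600 μL total → factor 600/150 = 4
Step 3: 125 μL + 1375 μL = 1500 μL total → factor 1500/125 = 12
Step 4: 300 μL + 4200 μL = 4500 μL total → factor 4500/300 = 15
Step 5: 0.15 mL brought to 3 mL → factor 3/0.15 = 20
Overall dilution factor = 31.909 × 4 × 12 × 15 × 20 = 4.5949 × 10^5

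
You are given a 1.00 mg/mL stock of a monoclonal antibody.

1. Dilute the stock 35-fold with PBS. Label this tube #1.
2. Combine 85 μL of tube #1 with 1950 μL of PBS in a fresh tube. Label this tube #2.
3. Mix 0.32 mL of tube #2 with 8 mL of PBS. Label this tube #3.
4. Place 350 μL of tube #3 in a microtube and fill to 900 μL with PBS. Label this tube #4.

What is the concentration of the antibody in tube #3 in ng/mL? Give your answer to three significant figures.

45.9 ng/mL

Step 1: 35-fold → factor 35
Step 2: 85 μL + 1950 μL = 2035 μL total → factor 2035/85 = 23.941
Step 3: 0.32 mL + 8 mL = 8.32 mL total → factor 8.32/0.32 = 26
Dilution factor through tube #3 = 35 × 23.941 × 26 = 21786
[tube #3] = 1.00 mg/mL / 21786 = 4.590 × 10^-5 mg/mL = 45.9 ng/mL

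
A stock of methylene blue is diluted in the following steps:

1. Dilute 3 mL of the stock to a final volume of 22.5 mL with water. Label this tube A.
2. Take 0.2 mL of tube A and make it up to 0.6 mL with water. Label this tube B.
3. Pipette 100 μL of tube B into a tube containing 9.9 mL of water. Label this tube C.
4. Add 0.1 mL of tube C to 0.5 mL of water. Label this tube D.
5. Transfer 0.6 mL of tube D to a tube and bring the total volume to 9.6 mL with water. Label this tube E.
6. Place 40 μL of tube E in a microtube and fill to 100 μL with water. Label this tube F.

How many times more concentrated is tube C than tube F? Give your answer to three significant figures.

240

Step 1: 3 mL brought to 22.5 mL → factor 22.5/3 = 7.5
Step 2: 0.2 mL brought to 0.6 mL → factor 0.6/0.2 = 3
Step 3: 100 μL + 9.9 mL = 10000 μL total → factor 10000/100 = 100
Step 4: 0.1 mL + 0.5 mL = 0.6 mL total → factor 0.6/0.1 = 6
Step 5: 0.6 mL brought to 9.6 mL → factor 9.6/0.6 = 16
Step 6: 40 μL brought to 100 μL → factor 100/40 = 2.5
Dilution factor to tube C = 2250; to tube F = 5.4 × 10^5
[tube C]/[tube F] = (factor to tube F)/(factor to tube C) = 5.4 × 10^5/2250 = 240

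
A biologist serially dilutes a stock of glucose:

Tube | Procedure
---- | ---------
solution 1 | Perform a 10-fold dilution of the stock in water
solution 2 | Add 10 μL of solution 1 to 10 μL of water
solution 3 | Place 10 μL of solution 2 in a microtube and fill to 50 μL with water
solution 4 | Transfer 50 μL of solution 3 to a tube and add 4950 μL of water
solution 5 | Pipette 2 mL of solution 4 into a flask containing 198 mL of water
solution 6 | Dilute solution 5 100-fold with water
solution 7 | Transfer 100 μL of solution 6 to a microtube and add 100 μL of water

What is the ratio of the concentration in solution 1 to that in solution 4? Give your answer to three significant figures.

Step 1: 10-fold → factor 10
Step 2: 10 μL + 10 μL = 20 μL total → factor 20/10 = 2
Step 3: 10 μL brought to 50 μL → factor 50/10 = 5
Step 4: 50 μL + 4950 μL = 5000 μL total → factor 5000/50 = 100
Dilution factor to solution 1 = 10; to solution 4 = 10000
[solution 1]/[solution 4] = (factor to solution 4)/(factor to solution 1) = 10000/10 = 1.00 × 10^3

1.00 × 10^3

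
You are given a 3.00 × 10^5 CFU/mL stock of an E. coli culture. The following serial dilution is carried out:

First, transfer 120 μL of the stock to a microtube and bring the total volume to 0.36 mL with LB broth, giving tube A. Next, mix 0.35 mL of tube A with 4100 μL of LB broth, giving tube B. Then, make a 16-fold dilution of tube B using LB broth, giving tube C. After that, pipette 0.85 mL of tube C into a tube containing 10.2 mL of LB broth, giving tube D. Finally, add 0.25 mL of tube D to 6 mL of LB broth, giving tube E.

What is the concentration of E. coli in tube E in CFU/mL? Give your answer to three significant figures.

Step 1: 120 μL brought to 0.36 mL → factor 360/120 = 3
Step 2: 0.35 mL + 4100 μL = 4.45 mL total → factor 4.45/0.35 = 12.714
Step 3: 16-fold → factor 16
Step 4: 0.85 mL + 10.2 mL = 11.05 mL total → factor 11.05/0.85 = 13
Step 5: 0.25 mL + 6 mL = 6.25 mL total → factor 6.25/0.25 = 25
Overall dilution factor = 3 × 12.714 × 16 × 13 × 25 = 1.9834 × 10^5
Final = 3.00 × 10^5 CFU/mL / 1.9834 × 10^5 = 1.51 CFU/mL

1.51 CFU/mL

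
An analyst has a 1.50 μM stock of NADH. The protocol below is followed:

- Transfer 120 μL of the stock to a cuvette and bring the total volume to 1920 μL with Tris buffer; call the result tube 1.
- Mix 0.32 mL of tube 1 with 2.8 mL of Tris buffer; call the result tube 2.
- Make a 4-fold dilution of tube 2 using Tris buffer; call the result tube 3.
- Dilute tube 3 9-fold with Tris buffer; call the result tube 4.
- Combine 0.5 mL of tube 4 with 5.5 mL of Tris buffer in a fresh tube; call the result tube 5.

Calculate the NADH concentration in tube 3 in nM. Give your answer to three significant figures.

2.40 nM

Step 1: 120 μL brought to 1920 μL → factor 1920/120 = 16
Step 2: 0.32 mL + 2.8 mL = 3.12 mL total → factor 3.12/0.32 = 9.75
Step 3: 4-fold → factor 4
Dilution factor through tube 3 = 16 × 9.75 × 4 = 624
[tube 3] = 1.50 μM / 624 = 0.002404 μM = 2.40 nM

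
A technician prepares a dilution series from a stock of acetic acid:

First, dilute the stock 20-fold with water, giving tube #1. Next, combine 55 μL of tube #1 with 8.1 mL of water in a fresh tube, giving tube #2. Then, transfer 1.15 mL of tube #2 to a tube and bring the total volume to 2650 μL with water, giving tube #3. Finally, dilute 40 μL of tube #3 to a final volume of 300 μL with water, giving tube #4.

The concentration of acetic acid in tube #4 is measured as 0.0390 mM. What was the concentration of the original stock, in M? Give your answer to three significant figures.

2.00 M

Step 1: 20-fold → factor 20
Step 2: 55 μL + 8.1 mL = 8155 μL total → factor 8155/55 = 148.27
Step 3: 1.15 mL brought to 2650 μL → factor 2.65/1.15 = 2.3043
Step 4: 40 μL brought to 300 μL → factor 300/40 = 7.5
Overall dilution factor = 20 × 148.27 × 2.3043 × 7.5 = 51251
Stock = 0.0390 mM × 51251 = 1999 mM = 2.00 M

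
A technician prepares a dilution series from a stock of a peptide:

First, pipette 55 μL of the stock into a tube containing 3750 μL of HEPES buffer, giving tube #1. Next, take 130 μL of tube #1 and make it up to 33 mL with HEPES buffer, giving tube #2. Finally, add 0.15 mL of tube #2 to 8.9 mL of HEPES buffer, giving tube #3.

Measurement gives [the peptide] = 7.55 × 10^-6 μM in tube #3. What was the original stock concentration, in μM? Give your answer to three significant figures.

8.00 μM

Step 1: 55 μL + 3750 μL = 3805 μL total → factor 3805/55 = 69.182
Step 2: 130 μL brought to 33 mL → factor 33000/130 = 253.85
Step 3: 0.15 mL + 8.9 mL = 9.05 mL total → factor 9.05/0.15 = 60.333
Overall dilution factor = 69.182 × 253.85 × 60.333 = 1.0595 × 10^6
Stock = 7.55 × 10^-6 μM × 1.0595 × 10^6 = 8.00 μM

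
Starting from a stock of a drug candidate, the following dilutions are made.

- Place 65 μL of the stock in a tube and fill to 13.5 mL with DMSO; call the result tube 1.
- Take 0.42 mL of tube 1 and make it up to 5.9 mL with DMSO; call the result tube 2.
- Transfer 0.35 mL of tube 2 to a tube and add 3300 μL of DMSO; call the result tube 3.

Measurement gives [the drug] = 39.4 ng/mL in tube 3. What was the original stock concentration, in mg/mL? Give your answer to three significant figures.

1.20 mg/mL

Step 1: 65 μL brought to 13.5 mL → factor 13500/65 = 207.69
Step 2: 0.42 mL brought to 5.9 mL → factor 5.9/0.42 = 14.048
Step 3: 0.35 mL + 3300 μL = 3.65 mL total → factor 3.65/0.35 = 10.429
Overall dilution factor = 207.69 × 14.048 × 10.429 = 30426
Stock = 39.4 ng/mL × 30426 = 1.199 × 10^6 ng/mL = 1.20 mg/mL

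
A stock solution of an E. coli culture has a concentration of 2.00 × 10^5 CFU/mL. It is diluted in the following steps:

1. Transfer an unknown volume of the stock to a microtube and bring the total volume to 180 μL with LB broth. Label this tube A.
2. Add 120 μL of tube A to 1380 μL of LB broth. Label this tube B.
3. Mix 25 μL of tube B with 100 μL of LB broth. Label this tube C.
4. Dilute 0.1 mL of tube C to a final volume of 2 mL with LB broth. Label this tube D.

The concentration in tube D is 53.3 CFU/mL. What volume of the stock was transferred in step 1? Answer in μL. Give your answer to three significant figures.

60.0 μL

Step 1: v brought to 180 μL → factor = 180 μL/v
Step 2: 120 μL + 1380 μL = 1500 μL total → factor 1500/120 = 12.5
Step 3: 25 μL + 100 μL = 125 μL total → factor 125/25 = 5
Step 4: 0.1 mL brought to 2 mL → factor 2/0.1 = 20
Product of known-step factors = 1250
Overall factor = 2.00 × 10^5 CFU/mL / (53.3 CFU/mL) = 3752.3
Step-1 factor = 3752.3 / 1250 = 3.0019
v = 180 μL / 3.0019 = 60.0 μL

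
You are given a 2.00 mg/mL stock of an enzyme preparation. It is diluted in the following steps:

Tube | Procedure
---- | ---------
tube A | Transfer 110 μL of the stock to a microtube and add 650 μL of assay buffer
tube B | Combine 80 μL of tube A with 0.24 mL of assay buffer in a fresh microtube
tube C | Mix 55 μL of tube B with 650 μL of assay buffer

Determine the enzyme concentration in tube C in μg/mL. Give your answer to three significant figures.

Step 1: 110 μL + 650 μL = 760 μL total → factor 760/110 = 6.9091
Step 2: 80 μL + 0.24 mL = 320 μL total → factor 320/80 = 4
Step 3: 55 μL + 650 μL = 705 μL total → factor 705/55 = 12.818
Overall dilution factor = 6.9091 × 4 × 12.818 = 354.25
Final = 2.00 mg/mL / 354.25 = 0.005646 mg/mL = 5.65 μg/mL

5.65 μg/mL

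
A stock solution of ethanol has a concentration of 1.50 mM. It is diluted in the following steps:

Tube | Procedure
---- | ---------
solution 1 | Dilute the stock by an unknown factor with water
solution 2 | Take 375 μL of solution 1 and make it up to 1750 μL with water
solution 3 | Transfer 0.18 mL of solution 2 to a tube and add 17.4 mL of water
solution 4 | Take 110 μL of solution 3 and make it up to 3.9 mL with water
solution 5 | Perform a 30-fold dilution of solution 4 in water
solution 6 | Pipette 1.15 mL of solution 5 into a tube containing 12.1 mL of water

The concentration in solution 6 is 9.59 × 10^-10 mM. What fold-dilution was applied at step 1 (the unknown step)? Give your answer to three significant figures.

Step 1: unknown factor x
Step 2: 375 μL brought to 1750 μL → factor 1750/375 = 4.6667
Step 3: 0.18 mL + 17.4 mL = 17.58 mL total → factor 17.58/0.18 = 97.667
Step 4: 110 μL brought to 3.9 mL → factor 3900/110 = 35.455
Step 5: 30-fold → factor 30
Step 6: 1.15 mL + 12.1 mL = 13.25 mL total → factor 13.25/1.15 = 11.522
Product of known-step factors = 5.5855 × 10^6
Overall factor = 1.50 mM / (9.59 × 10^-10 mM) = 1.5641 × 10^9
x = 1.5641 × 10^9 / 5.5855 × 10^6 = 280

280-fold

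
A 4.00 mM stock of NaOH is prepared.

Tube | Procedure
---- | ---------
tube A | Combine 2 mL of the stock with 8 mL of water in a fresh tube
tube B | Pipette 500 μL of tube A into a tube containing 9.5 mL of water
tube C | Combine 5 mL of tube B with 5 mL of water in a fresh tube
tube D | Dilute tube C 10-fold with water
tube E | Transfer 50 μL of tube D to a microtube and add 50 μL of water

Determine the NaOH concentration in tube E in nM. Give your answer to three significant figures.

Step 1: 2 mL + 8 mL = 10 mL total → factor 10/2 = 5
Step 2: 500 μL + 9.5 mL = 10000 μL total → factor 10000/500 = 20
Step 3: 5 mL + 5 mL = 10 mL total → factor 10/5 = 2
Step 4: 10-fold → factor 10
Step 5: 50 μL + 50 μL = 100 μL total → factor 100/50 = 2
Overall dilution factor = 5 × 20 × 2 × 10 × 2 = 4000
Final = 4.00 mM / 4000 = 0.001000 mM = 1.00 × 10^3 nM

1.00 × 10^3 nM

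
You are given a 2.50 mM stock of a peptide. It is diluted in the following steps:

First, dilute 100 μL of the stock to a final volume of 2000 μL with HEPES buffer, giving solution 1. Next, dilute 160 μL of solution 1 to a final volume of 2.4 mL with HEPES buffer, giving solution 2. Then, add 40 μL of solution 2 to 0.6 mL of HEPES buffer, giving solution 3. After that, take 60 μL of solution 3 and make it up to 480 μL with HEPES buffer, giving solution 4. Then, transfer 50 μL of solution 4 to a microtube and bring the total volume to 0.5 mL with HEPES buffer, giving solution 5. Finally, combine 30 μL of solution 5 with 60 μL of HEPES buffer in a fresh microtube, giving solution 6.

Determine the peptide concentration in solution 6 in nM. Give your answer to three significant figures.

Step 1: 100 μL brought to 2000 μL → factor 2000/100 = 20
Step 2: 160 μL brought to 2.4 mL → factor 2400/160 = 15
Step 3: 40 μL + 0.6 mL = 640 μL total → factor 640/40 = 16
Step 4: 60 μL brought to 480 μL → factor 480/60 = 8
Step 5: 50 μL brought to 0.5 mL → factor 500/50 = 10
Step 6: 30 μL + 60 μL = 90 μL total → factor 90/30 = 3
Overall dilution factor = 20 × 15 × 16 × 8 × 10 × 3 = 1.152 × 10^6
Final = 2.50 mM / 1.152 × 10^6 = 2.170 × 10^-6 mM = 2.17 nM

2.17 nM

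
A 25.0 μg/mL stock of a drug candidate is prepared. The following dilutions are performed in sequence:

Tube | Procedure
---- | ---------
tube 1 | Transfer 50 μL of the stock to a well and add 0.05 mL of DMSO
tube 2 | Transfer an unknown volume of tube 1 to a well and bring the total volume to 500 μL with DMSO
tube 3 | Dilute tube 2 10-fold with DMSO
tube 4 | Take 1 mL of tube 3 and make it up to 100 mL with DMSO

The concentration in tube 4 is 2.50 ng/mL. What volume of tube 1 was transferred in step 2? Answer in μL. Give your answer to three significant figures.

Step 1: 50 μL + 0.05 mL = 100 μL total → factor 100/50 = 2
Step 2: v brought to 500 μL → factor = 500 μL/v
Step 3: 10-fold → factor 10
Step 4: 1 mL brought to 100 mL → factor 100/1 = 100
Product of known-step factors = 2000
Overall factor = 25.0 μg/mL / (2.50 ng/mL) = 10000
Step-2 factor = 10000 / 2000 = 5
v = 500 μL / 5 = 100 μL

100 μL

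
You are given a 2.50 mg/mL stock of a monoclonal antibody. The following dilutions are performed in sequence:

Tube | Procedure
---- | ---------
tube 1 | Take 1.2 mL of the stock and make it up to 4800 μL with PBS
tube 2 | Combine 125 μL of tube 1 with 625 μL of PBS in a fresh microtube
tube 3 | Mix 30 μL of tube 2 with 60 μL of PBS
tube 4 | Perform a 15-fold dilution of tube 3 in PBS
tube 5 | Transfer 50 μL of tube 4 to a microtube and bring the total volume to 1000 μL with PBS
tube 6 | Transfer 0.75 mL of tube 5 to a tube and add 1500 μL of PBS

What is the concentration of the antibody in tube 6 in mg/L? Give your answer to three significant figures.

Step 1: 1.2 mL brought to 4800 μL → factor 4.8/1.2 = 4
Step 2: 125 μL + 625 μL = 750 μL total → factor 750/125 = 6
Step 3: 30 μL + 60 μL = 90 μL total → factor 90/30 = 3
Step 4: 15-fold → factor 15
Step 5: 50 μL brought to 1000 μL → factor 1000/50 = 20
Step 6: 0.75 mL + 1500 μL = 2.25 mL total → factor 2.25/0.75 = 3
Overall dilution factor = 4 × 6 × 3 × 15 × 20 × 3 = 64800
Final = 2.50 mg/mL / 64800 = 3.858 × 10^-5 mg/mL = 0.0386 mg/L

0.0386 mg/L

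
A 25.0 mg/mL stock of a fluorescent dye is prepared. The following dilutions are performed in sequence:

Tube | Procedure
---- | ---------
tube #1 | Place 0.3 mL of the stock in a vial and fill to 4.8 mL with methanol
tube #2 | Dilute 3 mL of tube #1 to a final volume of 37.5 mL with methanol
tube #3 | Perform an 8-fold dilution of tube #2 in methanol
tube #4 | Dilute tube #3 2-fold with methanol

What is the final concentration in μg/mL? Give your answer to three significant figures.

7.81 μg/mL

Step 1: 0.3 mL brought to 4.8 mL → factor 4.8/0.3 = 16
Step 2: 3 mL brought to 37.5 mL → factor 37.5/3 = 12.5
Step 3: 8-fold → factor 8
Step 4: 2-fold → factor 2
Overall dilution factor = 16 × 12.5 × 8 × 2 = 3200
Final = 25.0 mg/mL / 3200 = 0.007812 mg/mL = 7.81 μg/mL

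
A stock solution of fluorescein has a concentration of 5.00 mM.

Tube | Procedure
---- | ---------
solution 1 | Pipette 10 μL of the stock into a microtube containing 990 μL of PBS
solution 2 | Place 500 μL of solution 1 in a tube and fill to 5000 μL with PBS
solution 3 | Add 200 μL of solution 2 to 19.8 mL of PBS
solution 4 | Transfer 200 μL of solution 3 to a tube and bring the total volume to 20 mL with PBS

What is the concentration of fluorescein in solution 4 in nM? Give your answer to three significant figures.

0.500 nM

Step 1: 10 μL + 990 μL = 1000 μL total → factor 1000/10 = 100
Step 2: 500 μL brought to 5000 μL → factor 5000/500 = 10
Step 3: 200 μL + 19.8 mL = 20000 μL total → factor 20000/200 = 100
Step 4: 200 μL brought to 20 mL → factor 20000/200 = 100
Overall dilution factor = 100 × 10 × 100 × 100 = 1 × 10^7
Final = 5.00 mM / 1 × 10^7 = 5.000 × 10^-7 mM = 0.500 nM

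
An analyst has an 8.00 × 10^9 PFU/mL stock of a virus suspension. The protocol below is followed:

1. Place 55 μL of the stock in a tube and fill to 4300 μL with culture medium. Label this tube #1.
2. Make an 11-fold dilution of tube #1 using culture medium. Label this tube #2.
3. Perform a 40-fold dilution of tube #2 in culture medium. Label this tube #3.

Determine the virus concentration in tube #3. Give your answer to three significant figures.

Step 1: 55 μL brought to 4300 μL → factor 4300/55 = 78.182
Step 2: 11-fold → factor 11
Step 3: 40-fold → factor 40
Overall dilution factor = 78.182 × 11 × 40 = 34400
Final = 8.00 × 10^9 PFU/mL / 34400 = 2.33 × 10^5 PFU/mL

2.33 × 10^5 PFU/mL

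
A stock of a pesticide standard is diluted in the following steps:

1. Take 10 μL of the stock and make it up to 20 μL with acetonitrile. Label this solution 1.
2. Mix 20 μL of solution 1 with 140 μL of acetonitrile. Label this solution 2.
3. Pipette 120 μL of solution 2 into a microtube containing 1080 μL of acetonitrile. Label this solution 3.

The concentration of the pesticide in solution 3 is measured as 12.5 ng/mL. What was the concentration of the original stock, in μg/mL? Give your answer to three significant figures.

2.00 μg/mL

Step 1: 10 μL brought to 20 μL → factor 20/10 = 2
Step 2: 20 μL + 140 μL = 160 μL total → factor 160/20 = 8
Step 3: 120 μL + 1080 μL = 1200 μL total → factor 1200/120 = 10
Overall dilution factor = 2 × 8 × 10 = 160
Stock = 12.5 ng/mL × 160 = 2000 ng/mL = 2.00 μg/mL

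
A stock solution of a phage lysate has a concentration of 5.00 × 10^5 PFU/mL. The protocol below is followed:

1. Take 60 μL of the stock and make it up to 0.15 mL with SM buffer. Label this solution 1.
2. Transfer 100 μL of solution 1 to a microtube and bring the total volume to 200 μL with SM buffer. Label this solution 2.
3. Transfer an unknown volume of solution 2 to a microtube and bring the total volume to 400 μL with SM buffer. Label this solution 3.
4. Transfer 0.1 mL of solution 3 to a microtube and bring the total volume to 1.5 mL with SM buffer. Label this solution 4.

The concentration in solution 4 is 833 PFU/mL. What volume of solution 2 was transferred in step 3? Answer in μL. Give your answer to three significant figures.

50.0 μL

Step 1: 60 μL brought to 0.15 mL → factor 150/60 = 2.5
Step 2: 100 μL brought to 200 μL → factor 200/100 = 2
Step 3: v brought to 400 μL → factor = 400 μL/v
Step 4: 0.1 mL brought to 1.5 mL → factor 1.5/0.1 = 15
Product of known-step factors = 75
Overall factor = 5.00 × 10^5 PFU/mL / (833 PFU/mL) = 600.24
Step-3 factor = 600.24 / 75 = 8.0032
v = 400 μL / 8.0032 = 50.0 μL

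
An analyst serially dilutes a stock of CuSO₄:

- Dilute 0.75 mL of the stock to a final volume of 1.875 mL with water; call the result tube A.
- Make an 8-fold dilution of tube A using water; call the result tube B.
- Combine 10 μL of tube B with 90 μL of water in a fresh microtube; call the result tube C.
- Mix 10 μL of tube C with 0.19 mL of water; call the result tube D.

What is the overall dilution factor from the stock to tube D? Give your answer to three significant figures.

Step 1: 0.75 mL brought to 1.875 mL → factor 1.875/0.75 = 2.5
Step 2: 8-fold → factor 8
Step 3: 10 μL + 90 μL = 100 μL total → factor 100/10 = 10
Step 4: 10 μL + 0.19 mL = 200 μL total → factor 200/10 = 20
Overall dilution factor = 2.5 × 8 × 10 × 20 = 4000

4.00 × 10^3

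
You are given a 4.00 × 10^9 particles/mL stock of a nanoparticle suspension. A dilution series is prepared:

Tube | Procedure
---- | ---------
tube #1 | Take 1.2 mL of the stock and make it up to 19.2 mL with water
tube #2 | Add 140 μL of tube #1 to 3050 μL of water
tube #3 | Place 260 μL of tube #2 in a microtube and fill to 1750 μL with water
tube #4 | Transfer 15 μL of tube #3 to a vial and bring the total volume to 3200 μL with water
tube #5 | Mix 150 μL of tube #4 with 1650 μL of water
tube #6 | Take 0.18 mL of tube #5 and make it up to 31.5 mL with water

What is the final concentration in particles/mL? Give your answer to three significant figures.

3.64 particles/mL

Step 1: 1.2 mL brought to 19.2 mL → factor 19.2/1.2 = 16
Step 2: 140 μL + 3050 μL = 3190 μL total → factor 3190/140 = 22.786
Step 3: 260 μL brought to 1750 μL → factor 1750/260 = 6.7308
Step 4: 15 μL brought to 3200 μL → factor 3200/15 = 213.33
Step 5: 150 μL + 1650 μL = 1800 μL total → factor 1800/150 = 12
Step 6: 0.18 mL brought to 31.5 mL → factor 31.5/0.18 = 175
Overall dilution factor = 16 × 22.786 × 6.7308 × 213.33 × 12 × 175 = 1.0993 × 10^9
Final = 4.00 × 10^9 particles/mL / 1.0993 × 10^9 = 3.64 particles/mL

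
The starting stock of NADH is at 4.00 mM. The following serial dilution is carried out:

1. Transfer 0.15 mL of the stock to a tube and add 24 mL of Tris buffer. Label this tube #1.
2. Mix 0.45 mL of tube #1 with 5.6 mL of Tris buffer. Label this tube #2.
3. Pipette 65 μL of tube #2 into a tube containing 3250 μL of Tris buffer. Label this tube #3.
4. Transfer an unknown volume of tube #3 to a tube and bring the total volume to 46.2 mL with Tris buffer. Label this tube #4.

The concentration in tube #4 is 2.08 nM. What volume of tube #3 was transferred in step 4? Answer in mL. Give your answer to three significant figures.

Step 1: 0.15 mL + 24 mL = 24.15 mL total → factor 24.15/0.15 = 161
Step 2: 0.45 mL + 5.6 mL = 6.05 mL total → factor 6.05/0.45 = 13.444
Step 3: 65 μL + 3250 μL = 3315 μL total → factor 3315/65 = 51
Step 4: v brought to 46.2 mL → factor = 46.2 mL/v
Product of known-step factors = 1.1039 × 10^5
Overall factor = 4.00 mM / (2.08 nM) = 1.9231 × 10^6
Step-4 factor = 1.9231 × 10^6 / 1.1039 × 10^5 = 17.42
v = 46.2 mL / 17.42 = 2.65 mL

2.65 mL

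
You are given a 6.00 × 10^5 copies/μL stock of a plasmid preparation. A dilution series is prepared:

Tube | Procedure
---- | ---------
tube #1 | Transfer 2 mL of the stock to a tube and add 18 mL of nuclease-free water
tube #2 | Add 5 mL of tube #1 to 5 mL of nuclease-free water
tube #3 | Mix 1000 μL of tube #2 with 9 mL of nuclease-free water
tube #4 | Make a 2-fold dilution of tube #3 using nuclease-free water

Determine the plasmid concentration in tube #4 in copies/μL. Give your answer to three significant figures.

Step 1: 2 mL + 18 mL = 20 mL total → factor 20/2 = 10
Step 2: 5 mL + 5 mL = 10 mL total → factor 10/5 = 2
Step 3: 1000 μL + 9 mL = 10000 μL total → factor 10000/1000 = 10
Step 4: 2-fold → factor 2
Overall dilution factor = 10 × 2 × 10 × 2 = 400
Final = 6.00 × 10^5 copies/μL / 400 = 1.50 × 10^3 copies/μL

1.50 × 10^3 copies/μL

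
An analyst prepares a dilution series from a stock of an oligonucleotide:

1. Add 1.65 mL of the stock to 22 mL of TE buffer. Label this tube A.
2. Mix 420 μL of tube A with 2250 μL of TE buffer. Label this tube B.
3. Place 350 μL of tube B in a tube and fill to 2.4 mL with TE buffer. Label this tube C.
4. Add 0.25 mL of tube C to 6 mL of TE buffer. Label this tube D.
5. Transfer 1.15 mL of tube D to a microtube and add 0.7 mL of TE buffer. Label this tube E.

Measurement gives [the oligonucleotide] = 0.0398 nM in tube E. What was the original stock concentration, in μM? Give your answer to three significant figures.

1.00 μM

Step 1: 1.65 mL + 22 mL = 23.65 mL total → factor 23.65/1.65 = 14.333
Step 2: 420 μL + 2250 μL = 2670 μL total → factor 2670/420 = 6.3571
Step 3: 350 μL brought to 2.4 mL → factor 2400/350 = 6.8571
Step 4: 0.25 mL + 6 mL = 6.25 mL total → factor 6.25/0.25 = 25
Step 5: 1.15 mL + 0.7 mL = 1.85 mL total → factor 1.85/1.15 = 1.6087
Overall dilution factor = 14.333 × 6.3571 × 6.8571 × 25 × 1.6087 = 25128
Stock = 0.0398 nM × 25128 = 1000 nM = 1.00 μM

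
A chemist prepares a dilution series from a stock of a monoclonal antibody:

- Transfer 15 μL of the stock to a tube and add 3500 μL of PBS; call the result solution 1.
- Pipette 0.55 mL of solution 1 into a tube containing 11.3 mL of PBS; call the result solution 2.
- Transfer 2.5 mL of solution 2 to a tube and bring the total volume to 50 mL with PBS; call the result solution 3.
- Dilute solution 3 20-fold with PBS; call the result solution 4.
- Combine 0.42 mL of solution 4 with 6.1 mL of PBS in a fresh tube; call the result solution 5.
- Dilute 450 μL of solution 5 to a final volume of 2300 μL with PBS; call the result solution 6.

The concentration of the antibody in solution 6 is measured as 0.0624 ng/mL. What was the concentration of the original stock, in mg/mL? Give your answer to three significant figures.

10.0 mg/mL

Step 1: 15 μL + 3500 μL = 3515 μL total → factor 3515/15 = 234.33
Step 2: 0.55 mL + 11.3 mL = 11.85 mL total → factor 11.85/0.55 = 21.545
Step 3: 2.5 mL brought to 50 mL → factor 50/2.5 = 20
Step 4: 20-fold → factor 20
Step 5: 0.42 mL + 6.1 mL = 6.52 mL total → factor 6.52/0.42 = 15.524
Step 6: 450 μL brought to 2300 μL → factor 2300/450 = 5.1111
Overall dilution factor = 234.33 × 21.545 × 20 × 20 × 15.524 × 5.1111 = 1.6024 × 10^8
Stock = 0.0624 ng/mL × 1.6024 × 10^8 = 9.999 × 10^6 ng/mL = 10.0 mg/mL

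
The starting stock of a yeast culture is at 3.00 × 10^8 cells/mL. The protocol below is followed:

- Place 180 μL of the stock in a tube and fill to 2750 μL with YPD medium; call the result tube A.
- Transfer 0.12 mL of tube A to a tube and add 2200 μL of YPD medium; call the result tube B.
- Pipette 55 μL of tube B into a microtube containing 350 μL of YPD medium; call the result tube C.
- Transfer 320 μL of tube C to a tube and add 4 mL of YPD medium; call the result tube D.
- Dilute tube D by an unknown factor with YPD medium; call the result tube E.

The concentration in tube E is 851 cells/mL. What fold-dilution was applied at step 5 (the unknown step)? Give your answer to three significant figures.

12.0-fold

Step 1: 180 μL brought to 2750 μL → factor 2750/180 = 15.278
Step 2: 0.12 mL + 2200 μL = 2.32 mL total → factor 2.32/0.12 = 19.333
Step 3: 55 μL + 350 μL = 405 μL total → factor 405/55 = 7.3636
Step 4: 320 μL + 4 mL = 4320 μL total → factor 4320/320 = 13.5
Step 5: unknown factor x
Product of known-step factors = 29362
Overall factor = 3.00 × 10^8 cells/mL / (851 cells/mL) = 3.5253 × 10^5
x = 3.5253 × 10^5 / 29362 = 12.0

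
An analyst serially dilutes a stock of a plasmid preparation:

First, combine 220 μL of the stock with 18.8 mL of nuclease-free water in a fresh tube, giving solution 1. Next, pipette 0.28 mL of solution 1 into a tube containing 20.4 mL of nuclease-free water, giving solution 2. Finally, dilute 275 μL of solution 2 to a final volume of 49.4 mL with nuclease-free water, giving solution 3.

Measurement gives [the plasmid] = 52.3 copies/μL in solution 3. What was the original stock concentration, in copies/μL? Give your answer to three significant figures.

Step 1: 220 μL + 18.8 mL = 19020 μL total → factor 19020/220 = 86.455
Step 2: 0.28 mL + 20.4 mL = 20.68 mL total → factor 20.68/0.28 = 73.857
Step 3: 275 μL brought to 49.4 mL → factor 49400/275 = 179.64
Overall dilution factor = 86.455 × 73.857 × 179.64 = 1.147 × 10^6
Stock = 52.3 copies/μL × 1.147 × 10^6 = 6.00 × 10^7 copies/μL

6.00 × 10^7 copies/μL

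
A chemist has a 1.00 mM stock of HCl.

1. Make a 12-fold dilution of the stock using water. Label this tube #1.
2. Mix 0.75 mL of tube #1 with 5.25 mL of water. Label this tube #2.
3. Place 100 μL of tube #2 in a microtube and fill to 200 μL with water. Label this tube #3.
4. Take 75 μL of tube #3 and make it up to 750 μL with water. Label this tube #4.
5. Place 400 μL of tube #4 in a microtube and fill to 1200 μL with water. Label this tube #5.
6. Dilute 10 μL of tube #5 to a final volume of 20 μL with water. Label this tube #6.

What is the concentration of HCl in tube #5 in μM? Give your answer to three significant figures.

0.174 μM

Step 1: 12-fold → factor 12
Step 2: 0.75 mL + 5.25 mL = 6 mL total → factor 6/0.75 = 8
Step 3: 100 μL brought to 200 μL → factor 200/100 = 2
Step 4: 75 μL brought to 750 μL → factor 750/75 = 10
Step 5: 400 μL brought to 1200 μL → factor 1200/400 = 3
Dilution factor through tube #5 = 12 × 8 × 2 × 10 × 3 = 5760
[tube #5] = 1.00 mM / 5760 = 0.0001736 mM = 0.174 μM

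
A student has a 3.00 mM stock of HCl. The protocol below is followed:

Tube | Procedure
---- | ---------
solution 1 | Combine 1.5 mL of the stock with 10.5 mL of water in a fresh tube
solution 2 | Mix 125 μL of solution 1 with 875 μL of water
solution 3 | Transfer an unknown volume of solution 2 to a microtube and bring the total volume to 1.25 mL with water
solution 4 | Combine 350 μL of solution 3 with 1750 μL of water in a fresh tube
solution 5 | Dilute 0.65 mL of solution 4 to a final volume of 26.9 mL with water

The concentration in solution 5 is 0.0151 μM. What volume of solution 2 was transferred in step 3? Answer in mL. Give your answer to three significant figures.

Step 1: 1.5 mL + 10.5 mL = 12 mL total → factor 12/1.5 = 8
Step 2: 125 μL + 875 μL = 1000 μL total → factor 1000/125 = 8
Step 3: v brought to 1.25 mL → factor = 1.25 mL/v
Step 4: 350 μL + 1750 μL = 2100 μL total → factor 2100/350 = 6
Step 5: 0.65 mL brought to 26.9 mL → factor 26.9/0.65 = 41.385
Product of known-step factors = 15892
Overall factor = 3.00 mM / (0.0151 μM) = 1.9868 × 10^5
Step-3 factor = 1.9868 × 10^5 / 15892 = 12.502
v = 1.25 mL / 12.502 = 0.100 mL

0.100 mL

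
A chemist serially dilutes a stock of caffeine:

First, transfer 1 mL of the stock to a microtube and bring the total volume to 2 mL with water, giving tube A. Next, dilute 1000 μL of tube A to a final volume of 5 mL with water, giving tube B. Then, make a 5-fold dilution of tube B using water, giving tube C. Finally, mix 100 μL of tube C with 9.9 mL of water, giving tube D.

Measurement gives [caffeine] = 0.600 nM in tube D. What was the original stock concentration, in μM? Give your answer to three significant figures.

3.00 μM

Step 1: 1 mL brought to 2 mL → factor 2/1 = 2
Step 2: 1000 μL brought to 5 mL → factor 5000/1000 = 5
Step 3: 5-fold → factor 5
Step 4: 100 μL + 9.9 mL = 10000 μL total → factor 10000/100 = 100
Overall dilution factor = 2 × 5 × 5 × 100 = 5000
Stock = 0.600 nM × 5000 = 3000 nM = 3.00 μM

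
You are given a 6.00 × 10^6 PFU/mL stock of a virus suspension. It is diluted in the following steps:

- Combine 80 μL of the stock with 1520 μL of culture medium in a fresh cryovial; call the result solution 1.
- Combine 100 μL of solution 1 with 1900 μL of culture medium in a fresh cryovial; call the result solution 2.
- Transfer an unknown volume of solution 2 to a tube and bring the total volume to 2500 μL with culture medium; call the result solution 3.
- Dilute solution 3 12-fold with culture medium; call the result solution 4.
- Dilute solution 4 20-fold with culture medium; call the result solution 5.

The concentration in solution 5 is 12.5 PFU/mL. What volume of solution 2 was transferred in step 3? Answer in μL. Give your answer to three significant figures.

Step 1: 80 μL + 1520 μL = 1600 μL total → factor 1600/80 = 20
Step 2: 100 μL + 1900 μL = 2000 μL total → factor 2000/100 = 20
Step 3: v brought to 2500 μL → factor = 2500 μL/v
Step 4: 12-fold → factor 12
Step 5: 20-fold → factor 20
Product of known-step factors = 96000
Overall factor = 6.00 × 10^6 PFU/mL / (12.5 PFU/mL) = 4.8 × 10^5
Step-3 factor = 4.8 × 10^5 / 96000 = 5
v = 2500 μL / 5 = 500 μL

500 μL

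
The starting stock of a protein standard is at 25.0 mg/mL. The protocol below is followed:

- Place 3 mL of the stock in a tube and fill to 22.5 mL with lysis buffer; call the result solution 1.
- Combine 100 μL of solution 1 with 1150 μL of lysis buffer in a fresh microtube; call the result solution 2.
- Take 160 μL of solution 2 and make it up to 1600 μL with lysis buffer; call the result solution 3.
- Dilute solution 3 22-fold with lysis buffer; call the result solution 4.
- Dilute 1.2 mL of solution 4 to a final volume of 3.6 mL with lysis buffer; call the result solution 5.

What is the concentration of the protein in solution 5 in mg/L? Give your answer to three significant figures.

0.404 mg/L

Step 1: 3 mL brought to 22.5 mL → factor 22.5/3 = 7.5
Step 2: 100 μL + 1150 μL = 1250 μL total → factor 1250/100 = 12.5
Step 3: 160 μL brought to 1600 μL → factor 1600/160 = 10
Step 4: 22-fold → factor 22
Step 5: 1.2 mL brought to 3.6 mL → factor 3.6/1.2 = 3
Overall dilution factor = 7.5 × 12.5 × 10 × 22 × 3 = 61875
Final = 25.0 mg/mL / 61875 = 0.0004040 mg/mL = 0.404 mg/L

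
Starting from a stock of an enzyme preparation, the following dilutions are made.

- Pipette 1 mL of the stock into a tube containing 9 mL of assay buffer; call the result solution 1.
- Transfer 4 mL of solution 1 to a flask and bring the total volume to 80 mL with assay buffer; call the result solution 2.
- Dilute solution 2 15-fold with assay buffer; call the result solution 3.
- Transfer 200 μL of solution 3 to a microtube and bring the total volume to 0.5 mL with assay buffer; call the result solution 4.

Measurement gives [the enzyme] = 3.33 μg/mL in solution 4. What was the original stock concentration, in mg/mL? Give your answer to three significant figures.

Step 1: 1 mL + 9 mL = 10 mL total → factor 10/1 = 10
Step 2: 4 mL brought to 80 mL → factor 80/4 = 20
Step 3: 15-fold → factor 15
Step 4: 200 μL brought to 0.5 mL → factor 500/200 = 2.5
Overall dilution factor = 10 × 20 × 15 × 2.5 = 7500
Stock = 3.33 μg/mL × 7500 = 2.498 × 10^4 μg/mL = 25.0 mg/mL

25.0 mg/mL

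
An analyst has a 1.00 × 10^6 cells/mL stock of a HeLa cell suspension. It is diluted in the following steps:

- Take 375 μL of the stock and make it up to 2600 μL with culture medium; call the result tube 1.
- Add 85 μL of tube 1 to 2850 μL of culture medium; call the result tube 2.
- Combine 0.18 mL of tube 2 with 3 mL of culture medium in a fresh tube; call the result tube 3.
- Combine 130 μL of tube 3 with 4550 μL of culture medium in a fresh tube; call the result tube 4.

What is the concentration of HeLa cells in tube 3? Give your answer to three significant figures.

Step 1: 375 μL brought to 2600 μL → factor 2600/375 = 6.9333
Step 2: 85 μL + 2850 μL = 2935 μL total → factor 2935/85 = 34.529
Step 3: 0.18 mL + 3 mL = 3.18 mL total → factor 3.18/0.18 = 17.667
Dilution factor through tube 3 = 6.9333 × 34.529 × 17.667 = 4229.5
[tube 3] = 1.00 × 10^6 cells/mL / 4229.5 = 236 cells/mL

236 cells/mL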